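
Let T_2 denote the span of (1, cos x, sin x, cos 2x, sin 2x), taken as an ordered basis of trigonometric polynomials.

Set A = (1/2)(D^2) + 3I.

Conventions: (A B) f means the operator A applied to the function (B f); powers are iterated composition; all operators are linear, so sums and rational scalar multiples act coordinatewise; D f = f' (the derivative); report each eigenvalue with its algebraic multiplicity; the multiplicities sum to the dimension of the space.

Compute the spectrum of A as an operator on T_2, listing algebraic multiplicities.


image of 1: 3
image of cos x: (5/2)cos x
image of sin x: (5/2)sin x
image of cos 2x: cos 2x
image of sin 2x: sin 2x
the matrix is diagonal; its diagonal is (3, 5/2, 5/2, 1, 1)
for a triangular matrix the eigenvalues are the diagonal entries, with algebraic multiplicity their repetition count

λ = 1 (multiplicity 2), λ = 5/2 (multiplicity 2), λ = 3 (multiplicity 1)


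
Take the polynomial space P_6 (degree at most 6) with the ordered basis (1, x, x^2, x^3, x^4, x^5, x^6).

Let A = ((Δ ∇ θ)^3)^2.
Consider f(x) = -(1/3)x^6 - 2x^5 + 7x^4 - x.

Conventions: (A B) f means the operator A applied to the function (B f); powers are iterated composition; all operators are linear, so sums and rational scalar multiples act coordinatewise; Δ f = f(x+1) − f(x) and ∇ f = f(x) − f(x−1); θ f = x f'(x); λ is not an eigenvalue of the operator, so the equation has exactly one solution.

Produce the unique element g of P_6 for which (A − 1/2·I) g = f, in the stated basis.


the result is g(x) = (2/3)x^6 + 4x^5 - 14x^4 + 2x

write g with unknown coordinates in the stated basis and equate coefficients in (A − 1/2·I) g = f
solving from the highest basis element down gives g = (2/3)x^6 + 4x^5 - 14x^4 + 2x
check: A g = 0
so A g − 1/2·g = -(1/3)x^6 - 2x^5 + 7x^4 - x = f ✓


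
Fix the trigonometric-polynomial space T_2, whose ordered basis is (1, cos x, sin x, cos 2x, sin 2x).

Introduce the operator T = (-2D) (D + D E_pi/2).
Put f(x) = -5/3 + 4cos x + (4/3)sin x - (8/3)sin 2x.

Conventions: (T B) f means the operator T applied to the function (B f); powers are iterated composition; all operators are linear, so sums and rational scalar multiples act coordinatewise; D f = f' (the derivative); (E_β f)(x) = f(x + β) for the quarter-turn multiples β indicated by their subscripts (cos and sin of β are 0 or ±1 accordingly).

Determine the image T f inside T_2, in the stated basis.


the image equals g(x) = (32/3)cos x - (16/3)sin x

D f = (4/3)cos x - 4sin x - (16/3)cos 2x
E_pi/2 f = -5/3 + (4/3)cos x - 4sin x + (8/3)sin 2x
D E_pi/2 f = -4cos x - (4/3)sin x + (16/3)cos 2x
(D + D E_pi/2) f = -(8/3)cos x - (16/3)sin x
D (D + D E_pi/2) f = -(16/3)cos x + (8/3)sin x
(-2D) (D + D E_pi/2) f = (32/3)cos x - (16/3)sin x


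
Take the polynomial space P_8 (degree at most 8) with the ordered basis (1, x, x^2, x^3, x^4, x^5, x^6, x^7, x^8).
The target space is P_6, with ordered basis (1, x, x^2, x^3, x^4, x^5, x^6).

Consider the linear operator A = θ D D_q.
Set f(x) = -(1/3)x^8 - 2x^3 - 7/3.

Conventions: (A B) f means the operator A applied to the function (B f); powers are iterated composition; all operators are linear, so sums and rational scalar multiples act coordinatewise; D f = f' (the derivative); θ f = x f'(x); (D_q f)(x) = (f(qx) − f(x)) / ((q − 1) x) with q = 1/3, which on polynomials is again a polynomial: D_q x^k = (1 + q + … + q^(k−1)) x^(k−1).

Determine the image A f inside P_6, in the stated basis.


D_q f = -(3280/6561)x^7 - (26/9)x^2
D D_q f = -(22960/6561)x^6 - (52/9)x
θ D D_q f = -(45920/2187)x^6 - (52/9)x

g(x) = -(45920/2187)x^6 - (52/9)x


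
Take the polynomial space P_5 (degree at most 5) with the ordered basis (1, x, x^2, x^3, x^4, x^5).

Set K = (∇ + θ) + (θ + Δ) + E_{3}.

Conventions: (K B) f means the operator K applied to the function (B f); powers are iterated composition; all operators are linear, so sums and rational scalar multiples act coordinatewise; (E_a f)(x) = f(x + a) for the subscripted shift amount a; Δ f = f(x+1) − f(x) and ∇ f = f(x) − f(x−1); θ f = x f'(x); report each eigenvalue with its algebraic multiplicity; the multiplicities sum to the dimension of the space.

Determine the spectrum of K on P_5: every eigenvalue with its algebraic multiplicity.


image of 1: 1
image of x: 3x + 5
image of x^2: 5x^2 + 10x + 9
image of x^3: 7x^3 + 15x^2 + 27x + 29
image of x^4: 9x^4 + 20x^3 + 54x^2 + 116x + 81
image of x^5: 11x^5 + 25x^4 + 90x^3 + 290x^2 + 405x + 245
the matrix is upper triangular; its diagonal is (1, 3, 5, 7, 9, 11)
for a triangular matrix the eigenvalues are the diagonal entries, with algebraic multiplicity their repetition count

λ = 1 (multiplicity 1), λ = 3 (multiplicity 1), λ = 5 (multiplicity 1), λ = 7 (multiplicity 1), λ = 9 (multiplicity 1), λ = 11 (multiplicity 1)


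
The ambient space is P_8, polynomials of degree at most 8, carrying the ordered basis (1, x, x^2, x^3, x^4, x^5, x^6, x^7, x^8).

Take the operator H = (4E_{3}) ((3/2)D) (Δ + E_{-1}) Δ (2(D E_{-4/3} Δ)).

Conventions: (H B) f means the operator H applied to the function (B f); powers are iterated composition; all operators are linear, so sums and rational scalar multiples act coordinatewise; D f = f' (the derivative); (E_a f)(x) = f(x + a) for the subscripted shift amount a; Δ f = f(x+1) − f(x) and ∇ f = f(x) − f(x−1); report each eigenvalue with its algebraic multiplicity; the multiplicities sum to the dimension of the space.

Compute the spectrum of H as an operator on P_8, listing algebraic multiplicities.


λ = 0 (multiplicity 9)

image of 1: 0
image of x: 0
image of x^2: 0
image of x^3: 0
image of x^4: 288
image of x^5: 1440x + 3840
image of x^6: 4320x^2 + 23040x + 40080
image of x^7: 10080x^3 + 80640x^2 + 280560x + 1097600/3
image of x^8: 20160x^4 + 215040x^3 + 1122240x^2 + (8780800/3)x + 26686016/9
the matrix is upper triangular; its diagonal is (0, 0, 0, 0, 0, 0, 0, 0, 0)
for a triangular matrix the eigenvalues are the diagonal entries, with algebraic multiplicity their repetition count


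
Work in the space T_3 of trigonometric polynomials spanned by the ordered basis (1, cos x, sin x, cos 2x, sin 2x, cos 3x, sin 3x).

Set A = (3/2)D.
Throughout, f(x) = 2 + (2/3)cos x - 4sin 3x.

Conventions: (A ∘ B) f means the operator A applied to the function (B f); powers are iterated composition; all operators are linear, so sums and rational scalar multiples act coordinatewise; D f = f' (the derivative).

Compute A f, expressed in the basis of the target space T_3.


the image equals g(x) = -sin x - 18cos 3x

D f = -(2/3)sin x - 12cos 3x
((3/2)D) f = -sin x - 18cos 3x


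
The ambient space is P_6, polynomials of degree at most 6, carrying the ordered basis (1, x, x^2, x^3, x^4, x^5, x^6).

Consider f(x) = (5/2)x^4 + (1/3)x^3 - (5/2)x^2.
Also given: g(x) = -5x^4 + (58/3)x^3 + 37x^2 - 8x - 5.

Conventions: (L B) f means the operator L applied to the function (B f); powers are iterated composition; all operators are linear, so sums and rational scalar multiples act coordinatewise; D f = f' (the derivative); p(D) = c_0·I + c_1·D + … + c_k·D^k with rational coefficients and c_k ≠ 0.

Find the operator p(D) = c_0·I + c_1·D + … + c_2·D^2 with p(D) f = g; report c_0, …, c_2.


p(D) = -2·I + 2·D + D^2, i.e. c_0 = -2, c_1 = 2, c_2 = 1

D^0 f = (5/2)x^4 + (1/3)x^3 - (5/2)x^2
D^1 f = 10x^3 + x^2 - 5x
D^2 f = 30x^2 + 2x - 5
matching coefficients of g against c_0 f + c_1 Df + … from the top degree down determines the c_i
solution: c_0 = -2, c_1 = 2, c_2 = 1


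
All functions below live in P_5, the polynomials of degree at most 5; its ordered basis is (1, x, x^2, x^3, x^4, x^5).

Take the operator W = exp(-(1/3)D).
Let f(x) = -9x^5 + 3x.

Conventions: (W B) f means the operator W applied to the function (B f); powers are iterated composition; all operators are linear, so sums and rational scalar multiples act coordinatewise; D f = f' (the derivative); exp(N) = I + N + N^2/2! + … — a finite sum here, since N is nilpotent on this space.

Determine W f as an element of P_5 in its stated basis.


order-1 term: 15x^4 - 1
order-2 term: -10x^3
order-3 term: (10/3)x^2
order-4 term: -(5/9)x
order-5 term: 1/27
the series for exp(-(1/3)D) f terminates at order 5
exp(-(1/3)D) f = -9x^5 + 15x^4 - 10x^3 + (10/3)x^2 + (22/9)x - 26/27

the result is g(x) = -9x^5 + 15x^4 - 10x^3 + (10/3)x^2 + (22/9)x - 26/27


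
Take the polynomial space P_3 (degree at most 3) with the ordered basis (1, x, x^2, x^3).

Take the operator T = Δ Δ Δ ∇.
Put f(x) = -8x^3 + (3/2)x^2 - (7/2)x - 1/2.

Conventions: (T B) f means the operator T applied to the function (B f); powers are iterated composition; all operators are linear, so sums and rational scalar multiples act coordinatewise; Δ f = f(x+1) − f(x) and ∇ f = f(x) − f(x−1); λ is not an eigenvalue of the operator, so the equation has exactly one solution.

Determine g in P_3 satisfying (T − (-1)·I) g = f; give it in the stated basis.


the image equals g(x) = -8x^3 + (3/2)x^2 - (7/2)x - 1/2

write g with unknown coordinates in the stated basis and equate coefficients in (T − (-1)·I) g = f
solving from the highest basis element down gives g = -8x^3 + (3/2)x^2 - (7/2)x - 1/2
check: T g = 0
so T g − (-1)·g = -8x^3 + (3/2)x^2 - (7/2)x - 1/2 = f ✓


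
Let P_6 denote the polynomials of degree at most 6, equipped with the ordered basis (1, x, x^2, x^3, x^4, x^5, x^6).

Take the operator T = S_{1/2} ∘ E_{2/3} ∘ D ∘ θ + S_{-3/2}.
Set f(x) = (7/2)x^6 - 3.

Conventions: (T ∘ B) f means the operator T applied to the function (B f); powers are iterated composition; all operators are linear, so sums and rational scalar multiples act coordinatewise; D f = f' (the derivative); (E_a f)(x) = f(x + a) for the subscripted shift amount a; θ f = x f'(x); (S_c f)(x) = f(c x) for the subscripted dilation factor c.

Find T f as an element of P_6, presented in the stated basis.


θ f = 21x^6
D θ f = 126x^5
E_{2/3} D θ f = 126x^5 + 420x^4 + 560x^3 + (1120/3)x^2 + (1120/9)x + 448/27
S_{1/2} (E_{2/3} ∘ D) θ f = (63/16)x^5 + (105/4)x^4 + 70x^3 + (280/3)x^2 + (560/9)x + 448/27
S_{-3/2} f = (5103/128)x^6 - 3
(S_{1/2} ∘ E_{2/3} ∘ D ∘ θ + S_{-3/2}) f = (5103/128)x^6 + (63/16)x^5 + (105/4)x^4 + 70x^3 + (280/3)x^2 + (560/9)x + 367/27

the image equals g(x) = (5103/128)x^6 + (63/16)x^5 + (105/4)x^4 + 70x^3 + (280/3)x^2 + (560/9)x + 367/27


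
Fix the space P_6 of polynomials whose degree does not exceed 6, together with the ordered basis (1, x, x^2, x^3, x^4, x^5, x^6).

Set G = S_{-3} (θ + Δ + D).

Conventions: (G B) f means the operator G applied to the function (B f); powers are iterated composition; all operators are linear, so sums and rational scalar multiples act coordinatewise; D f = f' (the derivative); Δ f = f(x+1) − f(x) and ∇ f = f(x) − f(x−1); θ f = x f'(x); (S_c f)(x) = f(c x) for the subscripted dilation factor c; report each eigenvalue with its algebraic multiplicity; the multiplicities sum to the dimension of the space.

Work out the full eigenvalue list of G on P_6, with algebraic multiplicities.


image of 1: 0
image of x: -3x + 2
image of x^2: 18x^2 - 12x + 1
image of x^3: -81x^3 + 54x^2 - 9x + 1
image of x^4: 324x^4 - 216x^3 + 54x^2 - 12x + 1
image of x^5: -1215x^5 + 810x^4 - 270x^3 + 90x^2 - 15x + 1
image of x^6: 4374x^6 - 2916x^5 + 1215x^4 - 540x^3 + 135x^2 - 18x + 1
the matrix is upper triangular; its diagonal is (0, -3, 18, -81, 324, -1215, 4374)
for a triangular matrix the eigenvalues are the diagonal entries, with algebraic multiplicity their repetition count

λ = -1215 (multiplicity 1), λ = -81 (multiplicity 1), λ = -3 (multiplicity 1), λ = 0 (multiplicity 1), λ = 18 (multiplicity 1), λ = 324 (multiplicity 1), λ = 4374 (multiplicity 1)


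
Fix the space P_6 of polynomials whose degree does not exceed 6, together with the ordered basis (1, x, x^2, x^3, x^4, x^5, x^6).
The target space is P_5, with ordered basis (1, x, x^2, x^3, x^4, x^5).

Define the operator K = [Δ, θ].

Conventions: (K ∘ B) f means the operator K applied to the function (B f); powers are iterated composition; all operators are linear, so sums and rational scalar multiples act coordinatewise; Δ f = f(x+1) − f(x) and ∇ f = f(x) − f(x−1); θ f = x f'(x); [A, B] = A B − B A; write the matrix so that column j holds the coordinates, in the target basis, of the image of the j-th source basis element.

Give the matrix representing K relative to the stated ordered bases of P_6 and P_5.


the matrix is [[0, 1, 2, 3, 4, 5, 6]; [0, 0, 2, 6, 12, 20, 30]; [0, 0, 0, 3, 12, 30, 60]; [0, 0, 0, 0, 4, 20, 60]; [0, 0, 0, 0, 0, 5, 30]; [0, 0, 0, 0, 0, 0, 6]] (rows listed top to bottom)

image of 1: 0
image of x: 1
image of x^2: 2x + 2
image of x^3: 3x^2 + 6x + 3
image of x^4: 4x^3 + 12x^2 + 12x + 4
image of x^5: 5x^4 + 20x^3 + 30x^2 + 20x + 5
image of x^6: 6x^5 + 30x^4 + 60x^3 + 60x^2 + 30x + 6
each image's coordinates form column j of the matrix


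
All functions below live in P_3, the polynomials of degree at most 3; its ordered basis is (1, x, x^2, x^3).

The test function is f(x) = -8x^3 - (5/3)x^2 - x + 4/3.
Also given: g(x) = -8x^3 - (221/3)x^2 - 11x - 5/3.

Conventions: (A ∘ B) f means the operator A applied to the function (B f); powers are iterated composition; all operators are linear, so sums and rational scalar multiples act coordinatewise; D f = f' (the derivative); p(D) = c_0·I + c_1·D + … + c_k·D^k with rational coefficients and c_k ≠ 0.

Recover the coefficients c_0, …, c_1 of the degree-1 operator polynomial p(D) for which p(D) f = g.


D^0 f = -8x^3 - (5/3)x^2 - x + 4/3
D^1 f = -24x^2 - (10/3)x - 1
matching coefficients of g against c_0 f + c_1 Df + … from the top degree down determines the c_i
solution: c_0 = 1, c_1 = 3

c_0 = 1, c_1 = 3


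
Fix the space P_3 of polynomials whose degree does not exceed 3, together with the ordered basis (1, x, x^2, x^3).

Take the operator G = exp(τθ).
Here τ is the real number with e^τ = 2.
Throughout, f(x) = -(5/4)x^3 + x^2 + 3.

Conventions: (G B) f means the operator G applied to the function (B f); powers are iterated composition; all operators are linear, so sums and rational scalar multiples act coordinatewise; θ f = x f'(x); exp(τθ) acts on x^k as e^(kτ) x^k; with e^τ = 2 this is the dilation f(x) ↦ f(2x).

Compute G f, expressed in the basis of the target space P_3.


g(x) = -10x^3 + 4x^2 + 3

exp(τθ) x^k = e^(kτ) x^k; with e^τ = 2 this sends x^k to 2^k x^k
x^2 ↦ 4 x^2
x^3 ↦ 8 x^3
applying this coordinatewise to f: exp(τθ) f = -10x^3 + 4x^2 + 3


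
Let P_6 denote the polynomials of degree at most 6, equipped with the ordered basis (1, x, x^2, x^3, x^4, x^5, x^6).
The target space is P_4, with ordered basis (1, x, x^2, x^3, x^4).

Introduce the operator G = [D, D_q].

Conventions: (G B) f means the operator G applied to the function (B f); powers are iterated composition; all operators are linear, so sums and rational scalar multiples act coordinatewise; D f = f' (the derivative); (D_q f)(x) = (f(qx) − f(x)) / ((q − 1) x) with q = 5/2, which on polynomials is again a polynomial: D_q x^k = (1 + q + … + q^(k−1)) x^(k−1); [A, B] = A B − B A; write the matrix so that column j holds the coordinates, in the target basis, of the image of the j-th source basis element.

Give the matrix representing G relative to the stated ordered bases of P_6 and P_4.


image of 1: 0
image of x: 0
image of x^2: 3/2
image of x^3: 9x
image of x^4: (297/8)x^2
image of x^5: (1047/8)x^3
image of x^6: (13563/32)x^4
each image's coordinates form column j of the matrix

the matrix is [[0, 0, 3/2, 0, 0, 0, 0]; [0, 0, 0, 9, 0, 0, 0]; [0, 0, 0, 0, 297/8, 0, 0]; [0, 0, 0, 0, 0, 1047/8, 0]; [0, 0, 0, 0, 0, 0, 13563/32]] (rows listed top to bottom)


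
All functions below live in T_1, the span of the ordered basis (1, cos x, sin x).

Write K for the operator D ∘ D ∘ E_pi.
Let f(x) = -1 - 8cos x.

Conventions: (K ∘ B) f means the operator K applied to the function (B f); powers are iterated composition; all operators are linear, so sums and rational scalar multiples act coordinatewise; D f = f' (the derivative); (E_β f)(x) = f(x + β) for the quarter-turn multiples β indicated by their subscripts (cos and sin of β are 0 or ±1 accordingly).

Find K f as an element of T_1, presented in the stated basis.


the image equals g(x) = -8cos x

E_pi f = -1 + 8cos x
D E_pi f = -8sin x
D D E_pi f = -8cos x


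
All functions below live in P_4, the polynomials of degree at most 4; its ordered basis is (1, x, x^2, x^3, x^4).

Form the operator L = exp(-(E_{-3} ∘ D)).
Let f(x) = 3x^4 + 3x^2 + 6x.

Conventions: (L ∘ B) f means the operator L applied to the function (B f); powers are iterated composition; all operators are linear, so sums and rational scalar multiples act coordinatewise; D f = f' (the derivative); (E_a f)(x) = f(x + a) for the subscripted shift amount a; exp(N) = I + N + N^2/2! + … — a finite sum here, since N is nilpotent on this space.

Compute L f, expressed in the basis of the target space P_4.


order-1 term: -12x^3 + 108x^2 - 330x + 336
order-2 term: 18x^2 - 216x + 651
order-3 term: -12x + 108
order-4 term: 3
the series for exp(-(E_{-3} ∘ D)) f terminates at order 4
exp(-(E_{-3} ∘ D)) f = 3x^4 - 12x^3 + 129x^2 - 552x + 1098

g(x) = 3x^4 - 12x^3 + 129x^2 - 552x + 1098


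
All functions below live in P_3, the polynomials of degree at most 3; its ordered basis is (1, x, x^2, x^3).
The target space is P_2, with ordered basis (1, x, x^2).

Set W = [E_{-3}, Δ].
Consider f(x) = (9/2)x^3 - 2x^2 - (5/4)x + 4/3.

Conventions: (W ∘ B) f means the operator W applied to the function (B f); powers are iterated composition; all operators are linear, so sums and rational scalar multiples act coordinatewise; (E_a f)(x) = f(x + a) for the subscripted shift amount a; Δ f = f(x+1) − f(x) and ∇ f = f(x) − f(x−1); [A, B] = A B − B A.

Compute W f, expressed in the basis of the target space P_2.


Δ f = (27/2)x^2 + (19/2)x + 5/4
E_{-3} Δ f = (27/2)x^2 - (143/2)x + 377/4
E_{-3} f = (9/2)x^3 - (85/2)x^2 + (529/4)x - 1613/12
Δ E_{-3} f = (27/2)x^2 - (143/2)x + 377/4
[E_{-3}, Δ] f = 0

g(x) = 0


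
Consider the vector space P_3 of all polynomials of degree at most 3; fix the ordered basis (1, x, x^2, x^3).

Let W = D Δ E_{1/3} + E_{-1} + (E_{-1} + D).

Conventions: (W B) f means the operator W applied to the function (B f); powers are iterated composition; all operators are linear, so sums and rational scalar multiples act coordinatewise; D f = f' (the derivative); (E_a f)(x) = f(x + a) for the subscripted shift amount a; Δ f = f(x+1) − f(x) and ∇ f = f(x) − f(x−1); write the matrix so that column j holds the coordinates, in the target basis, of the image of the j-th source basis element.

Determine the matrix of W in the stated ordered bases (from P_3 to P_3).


image of 1: 2
image of x: 2x - 1
image of x^2: 2x^2 - 2x + 4
image of x^3: 2x^3 - 3x^2 + 12x + 3
each image's coordinates form column j of the matrix

the matrix is [[2, -1, 4, 3]; [0, 2, -2, 12]; [0, 0, 2, -3]; [0, 0, 0, 2]] (rows listed top to bottom)


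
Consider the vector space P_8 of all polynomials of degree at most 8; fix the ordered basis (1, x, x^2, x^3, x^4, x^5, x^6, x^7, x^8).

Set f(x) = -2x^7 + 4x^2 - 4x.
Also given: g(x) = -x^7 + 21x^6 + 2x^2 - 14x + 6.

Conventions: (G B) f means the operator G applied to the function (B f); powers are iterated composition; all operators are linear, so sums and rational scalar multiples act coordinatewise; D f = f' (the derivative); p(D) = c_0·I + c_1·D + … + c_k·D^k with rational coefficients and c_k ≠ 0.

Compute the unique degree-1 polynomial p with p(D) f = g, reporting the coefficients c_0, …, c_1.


D^0 f = -2x^7 + 4x^2 - 4x
D^1 f = -14x^6 + 8x - 4
matching coefficients of g against c_0 f + c_1 Df + … from the top degree down determines the c_i
solution: c_0 = 1/2, c_1 = -3/2

p(D) = (1/2)·I − (3/2)·D, i.e. c_0 = 1/2, c_1 = -3/2


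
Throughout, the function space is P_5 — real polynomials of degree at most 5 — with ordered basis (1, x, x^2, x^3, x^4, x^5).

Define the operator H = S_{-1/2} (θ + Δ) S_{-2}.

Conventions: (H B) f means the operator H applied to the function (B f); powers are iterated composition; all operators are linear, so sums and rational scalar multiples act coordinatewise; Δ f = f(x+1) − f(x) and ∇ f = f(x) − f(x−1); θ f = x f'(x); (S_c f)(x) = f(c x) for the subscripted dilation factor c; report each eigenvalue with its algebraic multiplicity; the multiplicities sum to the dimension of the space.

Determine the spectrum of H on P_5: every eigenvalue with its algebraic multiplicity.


λ = 0 (multiplicity 1), λ = 1 (multiplicity 1), λ = 2 (multiplicity 1), λ = 3 (multiplicity 1), λ = 4 (multiplicity 1), λ = 5 (multiplicity 1)

image of 1: 0
image of x: x - 2
image of x^2: 2x^2 - 4x + 4
image of x^3: 3x^3 - 6x^2 + 12x - 8
image of x^4: 4x^4 - 8x^3 + 24x^2 - 32x + 16
image of x^5: 5x^5 - 10x^4 + 40x^3 - 80x^2 + 80x - 32
the matrix is upper triangular; its diagonal is (0, 1, 2, 3, 4, 5)
for a triangular matrix the eigenvalues are the diagonal entries, with algebraic multiplicity their repetition count


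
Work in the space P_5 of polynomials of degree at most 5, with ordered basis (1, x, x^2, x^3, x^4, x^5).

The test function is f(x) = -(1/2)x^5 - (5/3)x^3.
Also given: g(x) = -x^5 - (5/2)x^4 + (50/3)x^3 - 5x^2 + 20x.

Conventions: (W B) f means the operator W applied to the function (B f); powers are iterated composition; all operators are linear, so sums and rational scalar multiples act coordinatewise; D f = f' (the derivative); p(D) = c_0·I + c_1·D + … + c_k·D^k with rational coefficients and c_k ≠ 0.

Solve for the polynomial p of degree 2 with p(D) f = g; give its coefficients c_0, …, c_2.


c_0 = 2, c_1 = 1, c_2 = -2

D^0 f = -(1/2)x^5 - (5/3)x^3
D^1 f = -(5/2)x^4 - 5x^2
D^2 f = -10x^3 - 10x
matching coefficients of g against c_0 f + c_1 Df + … from the top degree down determines the c_i
solution: c_0 = 2, c_1 = 1, c_2 = -2


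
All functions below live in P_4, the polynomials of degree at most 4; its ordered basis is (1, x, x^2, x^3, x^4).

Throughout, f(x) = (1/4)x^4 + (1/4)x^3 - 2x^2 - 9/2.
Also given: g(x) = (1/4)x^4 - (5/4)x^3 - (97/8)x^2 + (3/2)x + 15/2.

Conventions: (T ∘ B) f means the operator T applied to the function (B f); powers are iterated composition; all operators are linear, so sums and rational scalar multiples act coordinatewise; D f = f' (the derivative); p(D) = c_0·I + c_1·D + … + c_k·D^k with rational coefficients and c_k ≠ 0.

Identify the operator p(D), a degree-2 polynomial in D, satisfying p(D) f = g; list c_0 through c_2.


D^0 f = (1/4)x^4 + (1/4)x^3 - 2x^2 - 9/2
D^1 f = x^3 + (3/4)x^2 - 4x
D^2 f = 3x^2 + (3/2)x - 4
matching coefficients of g against c_0 f + c_1 Df + … from the top degree down determines the c_i
solution: c_0 = 1, c_1 = -3/2, c_2 = -3

c_0 = 1, c_1 = -3/2, c_2 = -3


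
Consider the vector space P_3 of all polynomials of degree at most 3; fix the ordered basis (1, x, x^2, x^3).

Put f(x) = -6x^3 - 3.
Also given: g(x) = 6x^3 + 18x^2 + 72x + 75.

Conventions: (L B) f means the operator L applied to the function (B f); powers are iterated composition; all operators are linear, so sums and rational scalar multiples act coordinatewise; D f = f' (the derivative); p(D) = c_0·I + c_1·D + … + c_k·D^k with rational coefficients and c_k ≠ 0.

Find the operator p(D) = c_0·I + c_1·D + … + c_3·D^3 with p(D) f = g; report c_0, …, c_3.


p(D) = -I − D − 2·D^2 − 2·D^3, i.e. c_0 = -1, c_1 = -1, c_2 = -2, c_3 = -2

D^0 f = -6x^3 - 3
D^1 f = -18x^2
D^2 f = -36x
D^3 f = -36
matching coefficients of g against c_0 f + c_1 Df + … from the top degree down determines the c_i
solution: c_0 = -1, c_1 = -1, c_2 = -2, c_3 = -2


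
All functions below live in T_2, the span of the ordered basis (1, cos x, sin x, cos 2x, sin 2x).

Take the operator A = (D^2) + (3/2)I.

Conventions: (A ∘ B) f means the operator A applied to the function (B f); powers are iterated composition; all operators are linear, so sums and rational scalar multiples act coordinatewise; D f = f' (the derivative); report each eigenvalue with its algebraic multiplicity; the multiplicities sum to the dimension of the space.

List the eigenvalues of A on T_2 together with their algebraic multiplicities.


image of 1: 3/2
image of cos x: (1/2)cos x
image of sin x: (1/2)sin x
image of cos 2x: -(5/2)cos 2x
image of sin 2x: -(5/2)sin 2x
the matrix is diagonal; its diagonal is (3/2, 1/2, 1/2, -5/2, -5/2)
for a triangular matrix the eigenvalues are the diagonal entries, with algebraic multiplicity their repetition count

λ = -5/2 (multiplicity 2), λ = 1/2 (multiplicity 2), λ = 3/2 (multiplicity 1)


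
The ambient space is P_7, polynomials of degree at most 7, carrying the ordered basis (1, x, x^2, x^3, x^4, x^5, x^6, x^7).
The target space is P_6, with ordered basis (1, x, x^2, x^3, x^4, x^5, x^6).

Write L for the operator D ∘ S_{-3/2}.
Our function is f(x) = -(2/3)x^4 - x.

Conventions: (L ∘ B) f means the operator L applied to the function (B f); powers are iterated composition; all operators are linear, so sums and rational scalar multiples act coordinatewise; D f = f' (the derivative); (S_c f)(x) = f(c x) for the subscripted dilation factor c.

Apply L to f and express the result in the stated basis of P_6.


the image equals g(x) = -(27/2)x^3 + 3/2

S_{-3/2} f = -(27/8)x^4 + (3/2)x
D S_{-3/2} f = -(27/2)x^3 + 3/2


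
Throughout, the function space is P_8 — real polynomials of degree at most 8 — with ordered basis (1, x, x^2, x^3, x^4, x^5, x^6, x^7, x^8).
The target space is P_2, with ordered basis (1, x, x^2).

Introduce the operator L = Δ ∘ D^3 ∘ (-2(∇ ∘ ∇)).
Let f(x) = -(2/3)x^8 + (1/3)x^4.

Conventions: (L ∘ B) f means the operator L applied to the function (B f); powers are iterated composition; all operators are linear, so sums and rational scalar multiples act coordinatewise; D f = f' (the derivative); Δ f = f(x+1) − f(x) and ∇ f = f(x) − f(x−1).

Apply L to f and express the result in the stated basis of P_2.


∇ f = -(16/3)x^7 + (56/3)x^6 - (112/3)x^5 + (140/3)x^4 - 36x^3 + (50/3)x^2 - 4x + 1/3
∇ ∇ f = -(112/3)x^6 + 224x^5 - (1960/3)x^4 + 1120x^3 - (3460/3)x^2 + 664x - 494/3
(-2(∇ ∘ ∇)) f = (224/3)x^6 - 448x^5 + (3920/3)x^4 - 2240x^3 + (6920/3)x^2 - 1328x + 988/3
D (-2(∇ ∘ ∇)) f = 448x^5 - 2240x^4 + (15680/3)x^3 - 6720x^2 + (13840/3)x - 1328
D D (-2(∇ ∘ ∇)) f = 2240x^4 - 8960x^3 + 15680x^2 - 13440x + 13840/3
D D D (-2(∇ ∘ ∇)) f = 8960x^3 - 26880x^2 + 31360x - 13440
Δ D^3 (-2(∇ ∘ ∇)) f = 26880x^2 - 26880x + 13440

the result is g(x) = 26880x^2 - 26880x + 13440


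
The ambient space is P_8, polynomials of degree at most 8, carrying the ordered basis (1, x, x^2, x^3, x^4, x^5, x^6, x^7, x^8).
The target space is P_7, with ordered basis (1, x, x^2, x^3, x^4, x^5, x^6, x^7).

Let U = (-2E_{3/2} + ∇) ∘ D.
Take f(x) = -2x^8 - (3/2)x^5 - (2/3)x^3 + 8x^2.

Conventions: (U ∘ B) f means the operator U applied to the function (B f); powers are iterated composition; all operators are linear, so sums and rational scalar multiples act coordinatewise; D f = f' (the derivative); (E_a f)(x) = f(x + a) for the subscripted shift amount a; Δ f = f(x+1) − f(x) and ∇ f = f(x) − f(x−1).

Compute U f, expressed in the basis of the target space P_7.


D f = -16x^7 - (15/2)x^4 - 2x^2 + 16x
E_{3/2} D f = -16x^7 - 168x^6 - 756x^5 - (3795/2)x^4 - 2880x^3 - (10619/4)x^2 - 1367x - 9339/32
(-2E_{3/2}) D f = 32x^7 + 336x^6 + 1512x^5 + 3795x^4 + 5760x^3 + (10619/2)x^2 + 2734x + 9339/16
∇ D f = -112x^6 + 336x^5 - 560x^4 + 530x^3 - 291x^2 + 78x + 19/2
(-2E_{3/2} + ∇) D f = 32x^7 + 224x^6 + 1848x^5 + 3235x^4 + 6290x^3 + (10037/2)x^2 + 2812x + 9491/16

the image equals g(x) = 32x^7 + 224x^6 + 1848x^5 + 3235x^4 + 6290x^3 + (10037/2)x^2 + 2812x + 9491/16


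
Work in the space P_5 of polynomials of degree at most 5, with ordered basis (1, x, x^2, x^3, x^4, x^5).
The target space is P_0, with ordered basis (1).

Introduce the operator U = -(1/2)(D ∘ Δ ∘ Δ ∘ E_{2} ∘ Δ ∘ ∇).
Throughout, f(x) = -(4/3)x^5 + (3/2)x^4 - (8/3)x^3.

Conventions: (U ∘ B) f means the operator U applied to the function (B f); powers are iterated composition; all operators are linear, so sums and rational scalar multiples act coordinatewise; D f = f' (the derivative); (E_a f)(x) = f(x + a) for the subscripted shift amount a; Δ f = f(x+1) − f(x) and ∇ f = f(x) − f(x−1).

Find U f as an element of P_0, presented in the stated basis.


the image equals g(x) = 80

∇ f = -(20/3)x^4 + (58/3)x^3 - (91/3)x^2 + (62/3)x - 11/2
Δ ∇ f = -(80/3)x^3 + 18x^2 - (88/3)x + 3
E_{2} (Δ ∘ ∇) f = -(80/3)x^3 - 142x^2 - (832/3)x - 197
Δ E_{2} (Δ ∘ ∇) f = -80x^2 - 364x - 446
Δ Δ E_{2} (Δ ∘ ∇) f = -160x - 444
D Δ Δ E_{2} (Δ ∘ ∇) f = -160
(-(1/2)(D ∘ Δ ∘ Δ ∘ E_{2} ∘ Δ ∘ ∇)) f = 80


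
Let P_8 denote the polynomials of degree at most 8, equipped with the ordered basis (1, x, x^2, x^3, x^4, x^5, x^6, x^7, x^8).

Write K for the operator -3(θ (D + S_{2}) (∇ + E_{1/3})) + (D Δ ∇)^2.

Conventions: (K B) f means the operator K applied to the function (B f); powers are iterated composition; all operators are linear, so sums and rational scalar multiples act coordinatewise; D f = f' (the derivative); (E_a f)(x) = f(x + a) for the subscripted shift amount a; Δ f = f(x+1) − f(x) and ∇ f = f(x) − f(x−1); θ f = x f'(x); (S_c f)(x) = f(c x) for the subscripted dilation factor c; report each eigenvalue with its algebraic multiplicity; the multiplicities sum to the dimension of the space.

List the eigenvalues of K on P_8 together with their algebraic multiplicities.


λ = -6144 (multiplicity 1), λ = -2688 (multiplicity 1), λ = -1152 (multiplicity 1), λ = -480 (multiplicity 1), λ = -192 (multiplicity 1), λ = -72 (multiplicity 1), λ = -24 (multiplicity 1), λ = -6 (multiplicity 1), λ = 0 (multiplicity 1)

image of 1: 0
image of x: -6x
image of x^2: -24x^2 - 22x
image of x^3: -72x^3 - 114x^2 - 8x
image of x^4: -192x^4 - 420x^3 + 32x^2 + (64/9)x
image of x^5: -480x^5 - 1340x^4 + 400x^3 - (800/9)x^2 - (880/27)x
image of x^6: -1152x^6 - 3930x^5 + 2080x^4 - (3040/3)x^3 - (160/9)x^2 + (1424/27)x + 720
image of x^7: -2688x^7 - 10878x^6 + 8120x^5 - (52640/9)x^4 + (10640/9)x^3 + (3136/27)x^2 + (1204168/243)x
image of x^8: -6144x^8 - 28840x^7 + 27328x^6 - (230720/9)x^5 + (264320/27)x^4 - (42112/27)x^3 + (4816000/243)x^2 + (87296/729)x + 6720
the matrix is upper triangular; its diagonal is (0, -6, -24, -72, -192, -480, -1152, -2688, -6144)
for a triangular matrix the eigenvalues are the diagonal entries, with algebraic multiplicity their repetition count


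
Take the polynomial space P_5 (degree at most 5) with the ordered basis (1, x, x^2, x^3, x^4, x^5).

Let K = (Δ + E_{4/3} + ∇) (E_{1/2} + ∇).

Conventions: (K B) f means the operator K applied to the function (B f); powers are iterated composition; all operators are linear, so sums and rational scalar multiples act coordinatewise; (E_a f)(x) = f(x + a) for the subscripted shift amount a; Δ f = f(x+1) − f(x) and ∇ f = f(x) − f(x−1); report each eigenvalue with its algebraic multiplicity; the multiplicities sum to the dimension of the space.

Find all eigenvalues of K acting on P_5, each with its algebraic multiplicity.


image of 1: 1
image of x: x + 29/6
image of x^2: x^2 + (29/3)x + 397/36
image of x^3: x^3 + (29/2)x^2 + (397/12)x + 1295/216
image of x^4: x^4 + (58/3)x^3 + (397/6)x^2 + (1295/54)x + 45937/1296
image of x^5: x^5 + (145/6)x^4 + (1985/18)x^3 + (6475/108)x^2 + (229685/1296)x + 19799/7776
the matrix is upper triangular; its diagonal is (1, 1, 1, 1, 1, 1)
for a triangular matrix the eigenvalues are the diagonal entries, with algebraic multiplicity their repetition count

λ = 1 (multiplicity 6)


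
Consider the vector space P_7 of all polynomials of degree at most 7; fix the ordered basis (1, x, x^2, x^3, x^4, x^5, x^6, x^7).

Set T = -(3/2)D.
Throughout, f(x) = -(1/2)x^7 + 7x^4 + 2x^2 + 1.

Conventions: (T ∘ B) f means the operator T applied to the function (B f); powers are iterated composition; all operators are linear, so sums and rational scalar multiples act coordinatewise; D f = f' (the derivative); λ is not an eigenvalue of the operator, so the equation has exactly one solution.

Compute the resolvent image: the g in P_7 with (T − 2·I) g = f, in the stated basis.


write g with unknown coordinates in the stated basis and equate coefficients in (T − 2·I) g = f
solving from the highest basis element down gives g = (1/4)x^7 - (21/16)x^6 + (189/32)x^5 - (3283/128)x^4 + (9849/128)x^3 - (89153/512)x^2 + (267459/1024)x - 804425/4096
check: T g = -(21/8)x^6 + (189/16)x^5 - (2835/64)x^4 + (9849/64)x^3 - (88641/256)x^2 + (267459/512)x - 802377/2048
so T g − 2·g = -(1/2)x^7 + 7x^4 + 2x^2 + 1 = f ✓

the image equals g(x) = (1/4)x^7 - (21/16)x^6 + (189/32)x^5 - (3283/128)x^4 + (9849/128)x^3 - (89153/512)x^2 + (267459/1024)x - 804425/4096


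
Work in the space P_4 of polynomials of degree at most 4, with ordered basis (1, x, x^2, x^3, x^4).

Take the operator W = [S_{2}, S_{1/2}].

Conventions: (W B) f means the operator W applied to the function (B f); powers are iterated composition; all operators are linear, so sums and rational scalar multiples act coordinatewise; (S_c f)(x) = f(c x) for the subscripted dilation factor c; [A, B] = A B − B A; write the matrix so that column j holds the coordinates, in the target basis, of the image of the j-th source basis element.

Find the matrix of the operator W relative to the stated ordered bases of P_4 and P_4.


the matrix is [[0, 0, 0, 0, 0]; [0, 0, 0, 0, 0]; [0, 0, 0, 0, 0]; [0, 0, 0, 0, 0]; [0, 0, 0, 0, 0]] (rows listed top to bottom)

image of 1: 0
image of x: 0
image of x^2: 0
image of x^3: 0
image of x^4: 0
each image's coordinates form column j of the matrix


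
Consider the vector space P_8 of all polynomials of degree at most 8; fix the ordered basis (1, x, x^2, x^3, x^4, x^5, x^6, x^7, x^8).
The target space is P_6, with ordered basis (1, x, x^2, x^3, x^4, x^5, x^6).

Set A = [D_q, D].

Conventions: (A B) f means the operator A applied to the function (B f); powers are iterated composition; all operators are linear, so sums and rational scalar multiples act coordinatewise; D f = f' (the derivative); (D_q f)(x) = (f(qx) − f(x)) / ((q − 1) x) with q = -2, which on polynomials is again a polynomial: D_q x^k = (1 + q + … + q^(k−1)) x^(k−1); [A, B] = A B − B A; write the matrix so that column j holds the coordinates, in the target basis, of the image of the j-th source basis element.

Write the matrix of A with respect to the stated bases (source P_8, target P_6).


the matrix is [[0, 0, 3, 0, 0, 0, 0, 0, 0]; [0, 0, 0, -9, 0, 0, 0, 0, 0]; [0, 0, 0, 0, 27, 0, 0, 0, 0]; [0, 0, 0, 0, 0, -69, 0, 0, 0]; [0, 0, 0, 0, 0, 0, 171, 0, 0]; [0, 0, 0, 0, 0, 0, 0, -405, 0]; [0, 0, 0, 0, 0, 0, 0, 0, 939]] (rows listed top to bottom)

image of 1: 0
image of x: 0
image of x^2: 3
image of x^3: -9x
image of x^4: 27x^2
image of x^5: -69x^3
image of x^6: 171x^4
image of x^7: -405x^5
image of x^8: 939x^6
each image's coordinates form column j of the matrix


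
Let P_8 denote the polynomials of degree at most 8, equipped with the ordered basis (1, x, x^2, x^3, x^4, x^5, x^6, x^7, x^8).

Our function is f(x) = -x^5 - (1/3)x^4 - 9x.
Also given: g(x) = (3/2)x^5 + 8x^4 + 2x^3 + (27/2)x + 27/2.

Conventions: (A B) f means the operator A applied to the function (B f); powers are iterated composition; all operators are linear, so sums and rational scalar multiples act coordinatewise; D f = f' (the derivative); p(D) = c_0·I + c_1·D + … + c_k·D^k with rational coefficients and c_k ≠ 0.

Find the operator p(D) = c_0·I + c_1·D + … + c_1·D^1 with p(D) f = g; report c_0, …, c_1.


D^0 f = -x^5 - (1/3)x^4 - 9x
D^1 f = -5x^4 - (4/3)x^3 - 9
matching coefficients of g against c_0 f + c_1 Df + … from the top degree down determines the c_i
solution: c_0 = -3/2, c_1 = -3/2

p(D) = -(3/2)·I − (3/2)·D, i.e. c_0 = -3/2, c_1 = -3/2


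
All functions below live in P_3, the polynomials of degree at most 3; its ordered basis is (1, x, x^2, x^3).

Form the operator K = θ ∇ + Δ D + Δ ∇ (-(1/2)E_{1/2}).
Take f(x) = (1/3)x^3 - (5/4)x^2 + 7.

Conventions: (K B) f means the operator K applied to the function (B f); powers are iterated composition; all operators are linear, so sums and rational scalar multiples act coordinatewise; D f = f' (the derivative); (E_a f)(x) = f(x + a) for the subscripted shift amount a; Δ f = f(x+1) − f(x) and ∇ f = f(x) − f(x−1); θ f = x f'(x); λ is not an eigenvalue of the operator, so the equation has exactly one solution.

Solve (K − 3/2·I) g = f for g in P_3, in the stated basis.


write g with unknown coordinates in the stated basis and equate coefficients in (K − 3/2·I) g = f
solving from the highest basis element down gives g = -(2/9)x^3 - (1/18)x^2 - (2/27)x - 133/27
check: K g = -(4/3)x^2 - (1/9)x - 7/18
so K g − 3/2·g = (1/3)x^3 - (5/4)x^2 + 7 = f ✓

the image equals g(x) = -(2/9)x^3 - (1/18)x^2 - (2/27)x - 133/27


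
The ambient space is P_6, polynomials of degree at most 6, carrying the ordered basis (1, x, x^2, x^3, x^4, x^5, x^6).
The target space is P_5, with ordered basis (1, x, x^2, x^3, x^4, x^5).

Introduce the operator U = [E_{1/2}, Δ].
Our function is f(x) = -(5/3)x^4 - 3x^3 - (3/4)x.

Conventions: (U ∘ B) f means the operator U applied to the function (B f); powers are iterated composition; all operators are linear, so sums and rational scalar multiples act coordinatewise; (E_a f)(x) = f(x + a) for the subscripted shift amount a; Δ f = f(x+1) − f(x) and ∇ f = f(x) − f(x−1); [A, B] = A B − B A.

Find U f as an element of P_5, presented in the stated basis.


the image equals g(x) = 0

Δ f = -(20/3)x^3 - 19x^2 - (47/3)x - 65/12
E_{1/2} Δ f = -(20/3)x^3 - 29x^2 - (119/3)x - 113/6
E_{1/2} f = -(5/3)x^4 - (19/3)x^3 - 7x^2 - (23/6)x - 41/48
Δ E_{1/2} f = -(20/3)x^3 - 29x^2 - (119/3)x - 113/6
[E_{1/2}, Δ] f = 0


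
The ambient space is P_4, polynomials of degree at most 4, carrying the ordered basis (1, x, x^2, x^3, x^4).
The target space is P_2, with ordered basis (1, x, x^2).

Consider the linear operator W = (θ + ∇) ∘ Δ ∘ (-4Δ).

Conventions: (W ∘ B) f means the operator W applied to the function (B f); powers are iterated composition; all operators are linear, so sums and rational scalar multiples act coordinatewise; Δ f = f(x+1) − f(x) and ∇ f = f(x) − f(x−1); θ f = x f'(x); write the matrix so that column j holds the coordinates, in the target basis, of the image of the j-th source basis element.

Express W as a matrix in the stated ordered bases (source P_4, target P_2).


the matrix is [[0, 0, 0, -24, -48]; [0, 0, 0, -24, -192]; [0, 0, 0, 0, -96]] (rows listed top to bottom)

image of 1: 0
image of x: 0
image of x^2: 0
image of x^3: -24x - 24
image of x^4: -96x^2 - 192x - 48
each image's coordinates form column j of the matrix


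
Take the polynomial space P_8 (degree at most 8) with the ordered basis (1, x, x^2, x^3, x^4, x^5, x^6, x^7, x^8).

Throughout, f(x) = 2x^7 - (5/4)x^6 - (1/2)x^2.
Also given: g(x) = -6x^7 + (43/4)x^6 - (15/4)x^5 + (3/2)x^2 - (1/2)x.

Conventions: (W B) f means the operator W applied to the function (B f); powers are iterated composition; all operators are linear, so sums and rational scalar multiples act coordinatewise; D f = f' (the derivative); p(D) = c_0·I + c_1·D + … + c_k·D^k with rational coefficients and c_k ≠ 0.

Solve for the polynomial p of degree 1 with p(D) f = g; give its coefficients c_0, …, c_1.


c_0 = -3, c_1 = 1/2

D^0 f = 2x^7 - (5/4)x^6 - (1/2)x^2
D^1 f = 14x^6 - (15/2)x^5 - x
matching coefficients of g against c_0 f + c_1 Df + … from the top degree down determines the c_i
solution: c_0 = -3, c_1 = 1/2


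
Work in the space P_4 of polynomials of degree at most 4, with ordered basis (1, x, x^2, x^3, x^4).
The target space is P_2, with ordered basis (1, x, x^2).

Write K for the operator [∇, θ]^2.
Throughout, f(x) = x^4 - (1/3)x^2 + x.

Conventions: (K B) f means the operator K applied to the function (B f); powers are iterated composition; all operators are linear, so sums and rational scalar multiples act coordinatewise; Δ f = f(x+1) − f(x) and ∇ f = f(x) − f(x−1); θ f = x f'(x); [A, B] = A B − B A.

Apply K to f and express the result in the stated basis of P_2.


θ f = 4x^4 - (2/3)x^2 + x
∇ θ f = 16x^3 - 24x^2 + (44/3)x - 7/3
∇ f = 4x^3 - 6x^2 + (10/3)x + 1/3
θ ∇ f = 12x^3 - 12x^2 + (10/3)x
[∇, θ] f = 4x^3 - 12x^2 + (34/3)x - 7/3
θ [∇, θ] f = 12x^3 - 24x^2 + (34/3)x
∇ θ [∇, θ] f = 36x^2 - 84x + 142/3
∇ [∇, θ] f = 12x^2 - 36x + 82/3
θ ∇ [∇, θ] f = 24x^2 - 36x
[∇, θ] [∇, θ] f = 12x^2 - 48x + 142/3

the image equals g(x) = 12x^2 - 48x + 142/3
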